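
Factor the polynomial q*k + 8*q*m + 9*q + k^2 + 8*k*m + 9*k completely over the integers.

Group: k*(q + k) + (8*m + 9)*(q + k); both groups contain (q + k).

(k + 8*m + 9)*(q + k)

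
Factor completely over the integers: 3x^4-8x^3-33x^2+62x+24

(3x+1)(x+3)(x-2)(x-4)

Trying the rational-root candidates, x = 2 is a root, giving the factor (x-2) and quotient 3x^3-2x^2-37x-12.
Then x = -1/3 is a root, giving the factor (3x+1) and quotient x^2-x-12.
The remaining quadratic factors as (x-4)(x+3).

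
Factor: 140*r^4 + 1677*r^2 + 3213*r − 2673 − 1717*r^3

(4*r − 3)*(5*r − 9)*(7*r + 9)*(r − 11)

Among the possible rational roots, r = 3/4 is a root, so (4*r − 3) is a factor; dividing leaves 35*r^3 − 403*r^2 + 117*r + 891.
Continuing, r = −9/7 is a root, so (7*r + 9) divides it; the quotient is 5*r^2 − 64*r + 99.
The remaining quadratic factors as (r − 11)(5*r − 9).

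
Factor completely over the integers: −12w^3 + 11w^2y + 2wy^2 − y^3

−(3w + y)(4w − y)(w − y)

Group: w(−12w^2 − wy + y^2) − y(−12w^2 − wy + y^2); both groups contain (−12w^2 − wy + y^2), so (w − y) is a factor with cofactor −12w^2 − wy + y^2.
The cofactor groups again: −12w^2 − wy + y^2 = −4w(3w + y) + y(3w + y); both groups contain (3w + y), giving −(4w − y)(3w + y).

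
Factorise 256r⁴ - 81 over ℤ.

Difference of squares twice: with A = 4r and B = 3, A⁴ − B⁴ = (A² − B²)(A² + B²), and A² − B² factors again.

(4r + 3)(4r - 3)(16r² + 9)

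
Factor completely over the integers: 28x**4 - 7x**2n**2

7x**2(2x - n)(2x + n)

Every term has a factor of 7x**2. Then 4x**2 - n**2 = (2x)² − (n)².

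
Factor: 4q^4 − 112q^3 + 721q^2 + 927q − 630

(2q + 3)(2q − 1)(q − 14)(q − 15)

Trying the rational-root candidates, q = 1/2 is a root, so (2q − 1) divides it; the quotient is 2q^3 − 55q^2 + 333q + 630.
Then q = 15 is a root, giving the factor (q − 15) and quotient 2q^2 − 25q − 42.
The remaining quadratic factors as (q − 14)(2q + 3).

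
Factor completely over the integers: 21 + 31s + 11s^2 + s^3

Testing divisors of the constant over divisors of the leading coefficient, s = -1 is a root, so (s + 1) divides it; the quotient is s^2 + 10s + 21.
The remaining quadratic factors as (s + 7)(s + 3).

(s + 1)(s + 3)(s + 7)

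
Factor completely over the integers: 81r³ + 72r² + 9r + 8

Group as (81r³ + 9r) + (72r² + 8) = 9r(9r² + 1) + 8(9r² + 1).
Both groups share the factor (9r² + 1).

(9r + 8)(9r² + 1)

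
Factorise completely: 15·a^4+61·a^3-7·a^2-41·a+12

Among the possible rational roots, a = -1 is a root, giving the factor (a+1) and quotient 15·a^3+46·a^2-53·a+12.
Continuing, a = -4 is a root, so (a+4) divides it; the quotient is 15·a^2-14·a+3.
The remaining quadratic factors as (5·a-3)(3·a-1).

(3·a-1)·(5·a-3)·(a+1)·(a+4)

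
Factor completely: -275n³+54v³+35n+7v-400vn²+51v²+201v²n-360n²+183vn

Group: 9v(6v²+19vn+v-55n²+5n) + (5n+7)(6v²+19vn+v-55n²+5n); both groups contain (6v²+19vn+v-55n²+5n), so (9v+5n+7) is a factor with cofactor 6v²+19vn+v-55n²+5n.
The cofactor groups again: 6v²+19vn+v-55n²+5n = v(6v-11n+1) + 5n(6v-11n+1); both groups contain (6v-11n+1), giving (v+5n)(6v-11n+1).

(6v-11n+1)(9v+5n+7)(v+5n)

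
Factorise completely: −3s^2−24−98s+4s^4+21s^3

By the rational root theorem, s = −4 is a root, giving the factor (s+4) and quotient 4s^3+5s^2−23s−6.
Continuing, s = −1/4 is a root, so (4s+1) is a factor; dividing leaves s^2+s−6.
The remaining quadratic factors as (s+3)(s−2).

(4s+1)(s+3)(s+4)(s−2)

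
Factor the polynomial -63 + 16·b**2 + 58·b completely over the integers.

(2·b + 9)·(8·b - 7)

Need a pair with product 16·(-63) = -1008 and sum 58: that's -14 and 72.
Split the middle term: 16·b**2 - 14·b + 72·b - 63 = 2·b·(8·b - 7) + 9·(8·b - 7).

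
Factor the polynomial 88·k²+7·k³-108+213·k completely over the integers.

(7·k-3)·(k+4)·(k+9)

Trying the rational-root candidates, k = -4 is a root, giving the factor (k+4) and quotient 7·k²+60·k-27.
The remaining quadratic factors as (7·k-3)(k+9).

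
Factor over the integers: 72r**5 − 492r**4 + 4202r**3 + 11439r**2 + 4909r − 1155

By the rational root theorem, r = 1/6 is a root, so (6r − 1) divides it; the quotient is 12r**4 − 80r**3 + 687r**2 + 2021r + 1155.
Next, r = −3/2 is a root, so (2r + 3) is a factor; dividing leaves 6r**3 − 49r**2 + 417r + 385.
Then r = −5/6 is a root, so (6r + 5) is a factor; dividing leaves r**2 − 9r + 77.
The quadratic r**2 − 9r + 77 has discriminant −227 < 0 and is irreducible over ℤ.

(2r + 3)(6r + 5)(6r − 1)(r**2 − 9r + 77)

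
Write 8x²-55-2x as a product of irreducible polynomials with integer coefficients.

(2x+5)(4x-11)

Need a pair with product 8·(-55) = -440 and sum -2: that's 20 and -22.
Split the middle term: 8x²+20x - 22x-55 = 4x(2x+5) - 11(2x+5).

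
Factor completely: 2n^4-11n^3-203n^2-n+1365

Trying the rational-root candidates, n = -3 is a root, giving the factor (n+3) and quotient 2n^3-17n^2-152n+455.
Continuing, n = 13 is a root, so (n-13) divides it; the quotient is 2n^2+9n-35.
The remaining quadratic factors as (2n-5)(n+7).

(2n-5)(n+3)(n+7)(n-13)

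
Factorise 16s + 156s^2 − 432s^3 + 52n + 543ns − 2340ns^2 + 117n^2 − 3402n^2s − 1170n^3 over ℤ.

−(13n + 4s)(15n + 9s − 4)(6n + 12s + 1)

Group: 13n(−90n^2 − 234ns + 9n − 108s^2 + 39s + 4) + 4s(−90n^2 − 234ns + 9n − 108s^2 + 39s + 4); both groups contain (−90n^2 − 234ns + 9n − 108s^2 + 39s + 4), so (13n + 4s) is a factor with cofactor −90n^2 − 234ns + 9n − 108s^2 + 39s + 4.
The cofactor groups again: −90n^2 − 234ns + 9n − 108s^2 + 39s + 4 = −6n(15n + 9s − 4) + (−12s − 1)(15n + 9s − 4); both groups contain (15n + 9s − 4), giving −(6n + 12s + 1)(15n + 9s − 4).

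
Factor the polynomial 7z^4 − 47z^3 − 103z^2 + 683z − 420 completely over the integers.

(7z − 5)(z + 4)(z − 3)(z − 7)

Trying the rational-root candidates, z = 7 is a root, so (z − 7) is a factor; dividing leaves 7z^3 + 2z^2 − 89z + 60.
Continuing, z = 3 is a root, giving the factor (z − 3) and quotient 7z^2 + 23z − 20.
The remaining quadratic factors as (7z − 5)(z + 4).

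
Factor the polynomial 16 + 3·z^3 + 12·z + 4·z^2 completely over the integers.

Group as (3·z^3 + 12·z) + (4·z^2 + 16) = 3·z·(z^2 + 4) + 4·(z^2 + 4).
Both groups share the factor (z^2 + 4).

(3·z + 4)·(z^2 + 4)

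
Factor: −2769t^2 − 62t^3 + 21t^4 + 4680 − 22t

Among the possible rational roots, t = −4/3 is a root, so (3t + 4) is a factor; dividing leaves 7t^3 − 30t^2 − 883t + 1170.
Next, t = −10 is a root, so (t + 10) divides it; the quotient is 7t^2 − 100t + 117.
The remaining quadratic factors as (t − 13)(7t − 9).

(3t + 4)(7t − 9)(t + 10)(t − 13)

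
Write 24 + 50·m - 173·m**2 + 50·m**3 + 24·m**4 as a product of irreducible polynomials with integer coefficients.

(2·m - 3)·(3·m - 2)·(4·m + 1)·(m + 4)

Testing divisors of the constant over divisors of the leading coefficient, m = 3/2 is a root, giving the factor (2·m - 3) and quotient 12·m**3 + 43·m**2 - 22·m - 8.
Continuing, m = -4 is a root, so (m + 4) is a factor; dividing leaves 12·m**2 - 5·m - 2.
The remaining quadratic factors as (3·m - 2)(4·m + 1).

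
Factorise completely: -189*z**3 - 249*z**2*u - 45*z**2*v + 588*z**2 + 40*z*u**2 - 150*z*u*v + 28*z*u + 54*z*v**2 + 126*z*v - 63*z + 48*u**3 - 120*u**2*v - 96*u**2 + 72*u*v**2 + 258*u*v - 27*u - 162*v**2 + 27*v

Group: 7*z*(-27*z**2 - 24*z*u - 18*z*v + 84*z + 16*u**2 - 24*u*v - 32*u + 54*v - 9) + (3*u - 3*v)*(-27*z**2 - 24*z*u - 18*z*v + 84*z + 16*u**2 - 24*u*v - 32*u + 54*v - 9); both groups contain (-27*z**2 - 24*z*u - 18*z*v + 84*z + 16*u**2 - 24*u*v - 32*u + 54*v - 9), so (7*z + 3*u - 3*v) is a factor with cofactor -27*z**2 - 24*z*u - 18*z*v + 84*z + 16*u**2 - 24*u*v - 32*u + 54*v - 9.
The cofactor groups again: -27*z**2 - 24*z*u - 18*z*v + 84*z + 16*u**2 - 24*u*v - 32*u + 54*v - 9 = -3*z*(9*z - 4*u + 6*v - 1) + (-4*u + 9)*(9*z - 4*u + 6*v - 1); both groups contain (9*z - 4*u + 6*v - 1), giving -(3*z + 4*u - 9)*(9*z - 4*u + 6*v - 1).

-(9*z - 4*u + 6*v - 1)*(7*z + 3*u - 3*v)*(3*z + 4*u - 9)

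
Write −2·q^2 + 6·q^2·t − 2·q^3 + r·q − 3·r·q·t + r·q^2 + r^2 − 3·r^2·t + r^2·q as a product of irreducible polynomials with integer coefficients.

Group: r·(r·q − 3·r·t + r − q^2 + 3·q·t − q) + 2·q·(r·q − 3·r·t + r − q^2 + 3·q·t − q); both groups contain (r·q − 3·r·t + r − q^2 + 3·q·t − q), so (r + 2·q) is a factor with cofactor r·q − 3·r·t + r − q^2 + 3·q·t − q.
The cofactor groups again: r·q − 3·r·t + r − q^2 + 3·q·t − q = q·(r − q) + (−3·t + 1)·(r − q); both groups contain (r − q), giving (q − 3·t + 1)·(r − q).

(r − q)·(r + 2·q)·(q − 3·t + 1)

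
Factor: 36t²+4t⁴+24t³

Factor out 4t² first: what remains is t²+6t+9.
Recognize a perfect-square trinomial with the parts t and 3.

4t²(t+3)²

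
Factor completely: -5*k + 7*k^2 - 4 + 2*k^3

(2*k + 1)*(k + 4)*(k - 1)

Trying the rational-root candidates, k = -1/2 is a root, so (2*k + 1) is a factor; dividing leaves k^2 + 3*k - 4.
The remaining quadratic factors as (k - 1)(k + 4).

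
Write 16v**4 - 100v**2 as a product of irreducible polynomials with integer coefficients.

Factor out 4v**2, leaving 4v**2 - 25, which is a difference of two squares.

4v**2(2v + 5)(2v - 5)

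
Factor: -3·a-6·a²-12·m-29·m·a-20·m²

-(5·m+6·a+3)·(4·m+a)

Group: -4·m·(5·m+6·a+3) - a·(5·m+6·a+3); both groups contain (5·m+6·a+3).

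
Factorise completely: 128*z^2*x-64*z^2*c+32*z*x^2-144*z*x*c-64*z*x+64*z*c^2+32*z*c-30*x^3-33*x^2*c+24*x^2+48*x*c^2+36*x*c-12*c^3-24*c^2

(8*z+5*x-2*c-4)*(8*z-3*x-6*c)*(2*x-c)

Group: 2*x*(64*z^2+16*z*x-64*z*c-32*z-15*x^2-24*x*c+12*x+12*c^2+24*c) - c*(64*z^2+16*z*x-64*z*c-32*z-15*x^2-24*x*c+12*x+12*c^2+24*c); both groups contain (64*z^2+16*z*x-64*z*c-32*z-15*x^2-24*x*c+12*x+12*c^2+24*c), so (2*x-c) is a factor with cofactor 64*z^2+16*z*x-64*z*c-32*z-15*x^2-24*x*c+12*x+12*c^2+24*c.
The cofactor groups again: 64*z^2+16*z*x-64*z*c-32*z-15*x^2-24*x*c+12*x+12*c^2+24*c = 8*z*(8*z-3*x-6*c) + (5*x-2*c-4)*(8*z-3*x-6*c); both groups contain (8*z-3*x-6*c), giving (8*z+5*x-2*c-4)*(8*z-3*x-6*c).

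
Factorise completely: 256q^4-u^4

(4q)⁴ − (u)⁴ = ((4q)² − (u)²)((4q)² + (u)²); the first factor splits again, the second (16q^2+u^2) is irreducible.

(4q+u)(4q-u)(16q^2+u^2)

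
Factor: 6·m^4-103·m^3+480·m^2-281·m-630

Trying the rational-root candidates, m = 7 is a root, so (m-7) divides it; the quotient is 6·m^3-61·m^2+53·m+90.
Next, m = 9 is a root, so (m-9) is a factor; dividing leaves 6·m^2-7·m-10.
The remaining quadratic factors as (6·m+5)(m-2).

(6·m+5)·(m-2)·(m-7)·(m-9)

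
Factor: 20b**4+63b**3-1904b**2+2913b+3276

(4b+3)(5b-13)(b+12)(b-7)

Trying the rational-root candidates, b = 13/5 is a root, giving the factor (5b-13) and quotient 4b**3+23b**2-321b-252.
Continuing, b = -12 is a root, so (b+12) is a factor; dividing leaves 4b**2-25b-21.
The remaining quadratic factors as (4b+3)(b-7).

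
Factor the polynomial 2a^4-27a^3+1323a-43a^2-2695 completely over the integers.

Testing divisors of the constant over divisors of the leading coefficient, a = -7 is a root, so (a+7) divides it; the quotient is 2a^3-41a^2+244a-385.
Continuing, a = 11 is a root, so (a-11) is a factor; dividing leaves 2a^2-19a+35.
The remaining quadratic factors as (a-7)(2a-5).

(2a-5)(a+7)(a-11)(a-7)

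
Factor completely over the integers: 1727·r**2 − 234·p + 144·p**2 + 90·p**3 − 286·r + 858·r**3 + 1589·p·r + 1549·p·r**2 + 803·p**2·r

(2·p + 13·r − 2)·(5·p + 6·r + 13)·(9·p + 11·r)

Group: 5·p·(18·p**2 + 139·p·r − 18·p + 143·r**2 − 22·r) + (6·r + 13)·(18·p**2 + 139·p·r − 18·p + 143·r**2 − 22·r); both groups contain (18·p**2 + 139·p·r − 18·p + 143·r**2 − 22·r), so (5·p + 6·r + 13) is a factor with cofactor 18·p**2 + 139·p·r − 18·p + 143·r**2 − 22·r.
The cofactor groups again: 18·p**2 + 139·p·r − 18·p + 143·r**2 − 22·r = 2·p·(9·p + 11·r) + (13·r − 2)·(9·p + 11·r); both groups contain (9·p + 11·r), giving (2·p + 13·r − 2)·(9·p + 11·r).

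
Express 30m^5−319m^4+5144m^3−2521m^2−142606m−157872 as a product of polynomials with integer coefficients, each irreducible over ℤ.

Trying the rational-root candidates, m = −11/3 is a root, giving the factor (3m+11) and quotient 10m^4−143m^3+2239m^2−9050m−14352.
Continuing, m = 13/2 is a root, so (2m−13) divides it; the quotient is 5m^3−39m^2+866m+1104.
Continuing, m = −6/5 is a root, so (5m+6) divides it; the quotient is m^2−9m+184.
The quadratic m^2−9m+184 has discriminant −655 < 0 and is irreducible over ℤ.

(2m−13)(3m+11)(5m+6)(m^2−9m+184)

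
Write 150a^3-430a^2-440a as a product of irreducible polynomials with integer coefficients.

10a(3a-11)(5a+4)

Pull out the common factor 10a, then factor the remaining trinomial.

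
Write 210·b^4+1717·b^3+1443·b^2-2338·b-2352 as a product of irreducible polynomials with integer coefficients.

Trying the rational-root candidates, b = -8/7 is a root, so (7·b+8) divides it; the quotient is 30·b^3+211·b^2-35·b-294.
Continuing, b = -7 is a root, so (b+7) divides it; the quotient is 30·b^2+b-42.
The remaining quadratic factors as (5·b+6)(6·b-7).

(5·b+6)·(6·b-7)·(7·b+8)·(b+7)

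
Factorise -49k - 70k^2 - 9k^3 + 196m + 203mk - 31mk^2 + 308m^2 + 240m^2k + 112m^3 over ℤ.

(4m - k)(4m + 9k + 7)(7m + k + 7)

Group: 4m(28m^2 - 3mk + 28m - k^2 - 7k) + (9k + 7)(28m^2 - 3mk + 28m - k^2 - 7k); both groups contain (28m^2 - 3mk + 28m - k^2 - 7k), so (4m + 9k + 7) is a factor with cofactor 28m^2 - 3mk + 28m - k^2 - 7k.
The cofactor groups again: 28m^2 - 3mk + 28m - k^2 - 7k = 7m(4m - k) + (k + 7)(4m - k); both groups contain (4m - k), giving (7m + k + 7)(4m - k).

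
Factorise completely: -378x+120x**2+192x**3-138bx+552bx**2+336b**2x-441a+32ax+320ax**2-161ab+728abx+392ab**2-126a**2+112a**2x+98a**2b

Group: 7b(14a**2+56ab+40ax+49a+48bx+24x**2+42x) + (8x-9)(14a**2+56ab+40ax+49a+48bx+24x**2+42x); both groups contain (14a**2+56ab+40ax+49a+48bx+24x**2+42x), so (7b+8x-9) is a factor with cofactor 14a**2+56ab+40ax+49a+48bx+24x**2+42x.
The cofactor groups again: 14a**2+56ab+40ax+49a+48bx+24x**2+42x = 2a(7a+6x) + (8b+4x+7)(7a+6x); both groups contain (7a+6x), giving (2a+8b+4x+7)(7a+6x).

(2a+8b+4x+7)(7a+6x)(7b+8x-9)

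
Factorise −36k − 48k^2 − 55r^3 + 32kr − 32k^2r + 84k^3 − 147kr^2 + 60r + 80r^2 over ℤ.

Group: 14k(6k^2 − 7kr − 6k − 5r^2 + 10r) + (11r + 6)(6k^2 − 7kr − 6k − 5r^2 + 10r); both groups contain (6k^2 − 7kr − 6k − 5r^2 + 10r), so (14k + 11r + 6) is a factor with cofactor 6k^2 − 7kr − 6k − 5r^2 + 10r.
The cofactor groups again: 6k^2 − 7kr − 6k − 5r^2 + 10r = 3k(2k + r − 2) − 5r(2k + r − 2); both groups contain (2k + r − 2), giving (3k − 5r)(2k + r − 2).

(14k + 11r + 6)(2k + r − 2)(3k − 5r)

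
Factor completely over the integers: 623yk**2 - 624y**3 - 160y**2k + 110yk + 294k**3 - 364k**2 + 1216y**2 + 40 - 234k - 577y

Group: 13y(-48y**2 - 64yk + 64y - 21k**2 + 38k - 5) + (-14k - 8)(-48y**2 - 64yk + 64y - 21k**2 + 38k - 5); both groups contain (-48y**2 - 64yk + 64y - 21k**2 + 38k - 5), so (13y - 14k - 8) is a factor with cofactor -48y**2 - 64yk + 64y - 21k**2 + 38k - 5.
The cofactor groups again: -48y**2 - 64yk + 64y - 21k**2 + 38k - 5 = -12y(4y + 3k - 5) + (-7k + 1)(4y + 3k - 5); both groups contain (4y + 3k - 5), giving -(12y + 7k - 1)(4y + 3k - 5).

-(13y - 14k - 8)(4y + 3k - 5)(12y + 7k - 1)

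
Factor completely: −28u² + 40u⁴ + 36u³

4u²(2u − 1)(5u + 7)

Pull out the common factor 4u², then factor the remaining trinomial.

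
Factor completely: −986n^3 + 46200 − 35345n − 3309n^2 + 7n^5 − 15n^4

(7n − 8)(n + 11)(n − 15)(n^2 + 3n + 35)

Testing divisors of the constant over divisors of the leading coefficient, n = 15 is a root, so (n − 15) is a factor; dividing leaves 7n^4 + 90n^3 + 364n^2 + 2151n − 3080.
Continuing, n = 8/7 is a root, so (7n − 8) is a factor; dividing leaves n^3 + 14n^2 + 68n + 385.
Continuing, n = −11 is a root, giving the factor (n + 11) and quotient n^2 + 3n + 35.
The quadratic n^2 + 3n + 35 has discriminant −131 < 0 and is irreducible over ℤ.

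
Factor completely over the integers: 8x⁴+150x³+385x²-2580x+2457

(2x-3)(4x-7)(x+13)(x+9)

By the rational root theorem, x = -9 is a root, so (x+9) divides it; the quotient is 8x³+78x²-317x+273.
Then x = 3/2 is a root, giving the factor (2x-3) and quotient 4x²+45x-91.
The remaining quadratic factors as (4x-7)(x+13).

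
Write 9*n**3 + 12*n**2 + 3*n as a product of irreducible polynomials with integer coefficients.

3*n*(3*n + 1)*(n + 1)

Pull out the common factor 3*n, then factor the remaining trinomial.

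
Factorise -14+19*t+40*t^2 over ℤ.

Need a pair with product 40·(-14) = -560 and sum 19: that's -16 and 35.
Split the middle term: 40*t^2-16*t + 35*t-14 = 8*t*(5*t-2) + 7*(5*t-2).

(5*t-2)*(8*t+7)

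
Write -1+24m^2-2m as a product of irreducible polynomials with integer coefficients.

Need a pair with product 24·(-1) = -24 and sum -2: that's -6 and 4.
Split the middle term: 24m^2-6m + 4m-1 = 6m(4m-1) + (4m-1).

(4m-1)(6m+1)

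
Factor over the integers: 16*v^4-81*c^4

(2*v)⁴ − (3*c)⁴ = ((2*v)² − (3*c)²)((2*v)² + (3*c)²); the first factor splits again, the second (4*v^2+9*c^2) is irreducible.

(2*v-3*c)*(2*v+3*c)*(4*v^2+9*c^2)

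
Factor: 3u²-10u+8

Need a pair with product 3·8 = 24 and sum -10: that's -6 and -4.
Split the middle term: 3u²-6u - 4u+8 = 3u(u-2) - 4(u-2).

(3u-4)(u-2)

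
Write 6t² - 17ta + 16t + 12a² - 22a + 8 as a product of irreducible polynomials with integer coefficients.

Group: 2t(3t - 4a + 2) + (-3a + 4)(3t - 4a + 2); both groups contain (3t - 4a + 2).

(2t - 3a + 4)(3t - 4a + 2)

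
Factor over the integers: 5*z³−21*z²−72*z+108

Trying the rational-root candidates, z = 6 is a root, so (z−6) is a factor; dividing leaves 5*z²+9*z−18.
The remaining quadratic factors as (5*z−6)(z+3).

(5*z−6)*(z+3)*(z−6)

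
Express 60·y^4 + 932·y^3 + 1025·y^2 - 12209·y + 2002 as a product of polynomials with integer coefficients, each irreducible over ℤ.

(2·y + 11)·(5·y - 14)·(6·y - 1)·(y + 13)

By the rational root theorem, y = -13 is a root, so (y + 13) is a factor; dividing leaves 60·y^3 + 152·y^2 - 951·y + 154.
Next, y = -11/2 is a root, so (2·y + 11) is a factor; dividing leaves 30·y^2 - 89·y + 14.
The remaining quadratic factors as (6·y - 1)(5·y - 14).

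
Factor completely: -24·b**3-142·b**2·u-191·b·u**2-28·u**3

Group: 4·b·(-6·b**2-25·b·u-4·u**2) + 7·u·(-6·b**2-25·b·u-4·u**2); both groups contain (-6·b**2-25·b·u-4·u**2), so (4·b+7·u) is a factor with cofactor -6·b**2-25·b·u-4·u**2.
The cofactor groups again: -6·b**2-25·b·u-4·u**2 = -6·b·(b+4·u) - u·(b+4·u); both groups contain (b+4·u), giving -(6·b+u)·(b+4·u).

-(4·b+7·u)·(6·b+u)·(b+4·u)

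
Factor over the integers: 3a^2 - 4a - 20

(3a - 10)(a + 2)

Need a pair with product 3·(-20) = -60 and sum -4: that's -10 and 6.
Split the middle term: 3a^2 - 10a + 6a - 20 = a(3a - 10) + 2(3a - 10).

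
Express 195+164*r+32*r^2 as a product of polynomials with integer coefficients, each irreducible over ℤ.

Need a pair with product 32·195 = 6240 and sum 164: that's 60 and 104.
Split the middle term: 32*r^2+60*r + 104*r+195 = 4*r*(8*r+15) + 13*(8*r+15).

(4*r+13)*(8*r+15)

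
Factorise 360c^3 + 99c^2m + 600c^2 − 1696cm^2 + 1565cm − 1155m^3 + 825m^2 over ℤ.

Group: 3c(120c^2 + 313cm + 165m^2) + (−7m + 5)(120c^2 + 313cm + 165m^2); both groups contain (120c^2 + 313cm + 165m^2), so (3c − 7m + 5) is a factor with cofactor 120c^2 + 313cm + 165m^2.
The cofactor groups again: 120c^2 + 313cm + 165m^2 = 15c(8c + 15m) + 11m(8c + 15m); both groups contain (8c + 15m), giving (15c + 11m)(8c + 15m).

(15c + 11m)(3c − 7m + 5)(8c + 15m)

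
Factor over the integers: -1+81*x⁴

(3*x+1)*(3*x-1)*(9*x²+1)

Write as (9*x²)² − (1)², then factor 9*x²-1 once more.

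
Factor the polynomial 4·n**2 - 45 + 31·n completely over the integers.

(4·n - 5)·(n + 9)

Need a pair with product 4·(-45) = -180 and sum 31: that's -5 and 36.
Split the middle term: 4·n**2 - 5·n + 36·n - 45 = n·(4·n - 5) + 9·(4·n - 5).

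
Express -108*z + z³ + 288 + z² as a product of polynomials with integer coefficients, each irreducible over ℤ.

(z + 12)*(z - 3)*(z - 8)

Trying the rational-root candidates, z = 3 is a root, so (z - 3) is a factor; dividing leaves z² + 4*z - 96.
The remaining quadratic factors as (z - 8)(z + 12).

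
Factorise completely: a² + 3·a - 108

Two integers with product -108 and sum 3 are -9 and 12.

(a + 12)·(a - 9)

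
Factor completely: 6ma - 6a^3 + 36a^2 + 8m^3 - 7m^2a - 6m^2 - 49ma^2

Group: m(8m^2 - 23ma - 6m - 3a^2 + 18a) + 2a(8m^2 - 23ma - 6m - 3a^2 + 18a); both groups contain (8m^2 - 23ma - 6m - 3a^2 + 18a), so (m + 2a) is a factor with cofactor 8m^2 - 23ma - 6m - 3a^2 + 18a.
The cofactor groups again: 8m^2 - 23ma - 6m - 3a^2 + 18a = m(8m + a - 6) - 3a(8m + a - 6); both groups contain (8m + a - 6), giving (m - 3a)(8m + a - 6).

(m - 3a)(m + 2a)(8m + a - 6)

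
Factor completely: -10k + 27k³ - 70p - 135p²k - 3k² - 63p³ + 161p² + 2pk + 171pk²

-(9p - 9k - 5)(p + 3k - 2)(7p + k)

Group: p(-63p² + 54pk + 35p + 9k² + 5k) + (3k - 2)(-63p² + 54pk + 35p + 9k² + 5k); both groups contain (-63p² + 54pk + 35p + 9k² + 5k), so (p + 3k - 2) is a factor with cofactor -63p² + 54pk + 35p + 9k² + 5k.
The cofactor groups again: -63p² + 54pk + 35p + 9k² + 5k = -9p(7p + k) + (9k + 5)(7p + k); both groups contain (7p + k), giving -(9p - 9k - 5)(7p + k).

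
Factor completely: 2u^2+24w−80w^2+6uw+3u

(2u−10w+3)(u+8w)

Group: 2u(u+8w) + (−10w+3)(u+8w); both groups contain (u+8w).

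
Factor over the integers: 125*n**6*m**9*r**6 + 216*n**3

n**3*(5*n*m**3*r**2 + 6)*(25*n**2*m**6*r**4 - 30*n*m**3*r**2 + 36)

Factor out n**3 first: what remains is 125*n**3*m**9*r**6 + 216.
Recognize a sum of cubes with the parts 5*n*m**3*r**2 and 6.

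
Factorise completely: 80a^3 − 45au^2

Every term has a factor of 5a. Then 16a^2 − 9u^2 = (4a)² − (3u)².

5a(4a + 3u)(4a − 3u)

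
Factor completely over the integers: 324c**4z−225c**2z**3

Factor out 9c**2z, leaving 36c**2−25z**2, which is a difference of two squares.

9c**2z(6c+5z)(6c−5z)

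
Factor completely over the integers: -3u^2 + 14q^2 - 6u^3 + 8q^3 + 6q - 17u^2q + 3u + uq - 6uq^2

Group: u(-6u^2 - 5uq - 3u + 4q^2 + 7q + 3) + 2q(-6u^2 - 5uq - 3u + 4q^2 + 7q + 3); both groups contain (-6u^2 - 5uq - 3u + 4q^2 + 7q + 3), so (u + 2q) is a factor with cofactor -6u^2 - 5uq - 3u + 4q^2 + 7q + 3.
The cofactor groups again: -6u^2 - 5uq - 3u + 4q^2 + 7q + 3 = -3u(2u - q - 1) + (-4q - 3)(2u - q - 1); both groups contain (2u - q - 1), giving -(3u + 4q + 3)(2u - q - 1).

-(2u - q - 1)(u + 2q)(3u + 4q + 3)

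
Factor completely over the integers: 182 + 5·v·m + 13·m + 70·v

(5·v + 13)·(m + 14)

Group as (5·v·m + 70·v) + (13·m + 182) = 5·v·(m + 14) + 13·(m + 14).
Both groups share the factor (m + 14).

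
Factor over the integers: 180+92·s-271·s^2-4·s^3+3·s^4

(3·s+2)·(s+9)·(s-1)·(s-10)

By the rational root theorem, s = 10 is a root, so (s-10) is a factor; dividing leaves 3·s^3+26·s^2-11·s-18.
Then s = -2/3 is a root, giving the factor (3·s+2) and quotient s^2+8·s-9.
The remaining quadratic factors as (s-1)(s+9).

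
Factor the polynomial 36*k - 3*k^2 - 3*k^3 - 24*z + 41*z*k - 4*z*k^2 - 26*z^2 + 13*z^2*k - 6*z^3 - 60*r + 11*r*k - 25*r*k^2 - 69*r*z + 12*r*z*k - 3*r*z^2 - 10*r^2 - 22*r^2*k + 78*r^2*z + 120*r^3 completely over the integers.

Group: 6*r*(20*r^2 + 3*r*z - 7*r*k - 15*r - 2*z^2 + 5*z*k - 6*z - 3*k^2 + 9*k) + (3*z + k + 4)*(20*r^2 + 3*r*z - 7*r*k - 15*r - 2*z^2 + 5*z*k - 6*z - 3*k^2 + 9*k); both groups contain (20*r^2 + 3*r*z - 7*r*k - 15*r - 2*z^2 + 5*z*k - 6*z - 3*k^2 + 9*k), so (6*r + 3*z + k + 4) is a factor with cofactor 20*r^2 + 3*r*z - 7*r*k - 15*r - 2*z^2 + 5*z*k - 6*z - 3*k^2 + 9*k.
The cofactor groups again: 20*r^2 + 3*r*z - 7*r*k - 15*r - 2*z^2 + 5*z*k - 6*z - 3*k^2 + 9*k = 4*r*(5*r + 2*z - 3*k) + (-z + k - 3)*(5*r + 2*z - 3*k); both groups contain (5*r + 2*z - 3*k), giving (4*r - z + k - 3)*(5*r + 2*z - 3*k).

(5*r + 2*z - 3*k)*(4*r - z + k - 3)*(6*r + 3*z + k + 4)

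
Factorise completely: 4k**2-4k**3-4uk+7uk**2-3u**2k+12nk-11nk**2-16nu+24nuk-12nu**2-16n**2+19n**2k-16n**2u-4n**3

Group: n(-4n**2-4nu+3nk-uk+k**2) + (3u-4k+4)(-4n**2-4nu+3nk-uk+k**2); both groups contain (-4n**2-4nu+3nk-uk+k**2), so (n+3u-4k+4) is a factor with cofactor -4n**2-4nu+3nk-uk+k**2.
The cofactor groups again: -4n**2-4nu+3nk-uk+k**2 = -4n(n+u-k) - k(n+u-k); both groups contain (n+u-k), giving -(4n+k)(n+u-k).

-(n+3u-4k+4)(n+u-k)(4n+k)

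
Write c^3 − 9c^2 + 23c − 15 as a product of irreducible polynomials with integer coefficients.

Testing divisors of the constant over divisors of the leading coefficient, c = 3 is a root, so (c − 3) divides it; the quotient is c^2 − 6c + 5.
The remaining quadratic factors as (c − 1)(c − 5).

(c − 1)(c − 3)(c − 5)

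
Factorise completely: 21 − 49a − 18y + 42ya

(6y − 7)(7a − 3)

Group as (42ya − 18y) + (−49a + 21) = 6y(7a − 3) − 7(7a − 3).
Both groups share the factor (7a − 3).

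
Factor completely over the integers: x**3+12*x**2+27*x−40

Testing divisors of the constant over divisors of the leading coefficient, x = 1 is a root, so (x−1) divides it; the quotient is x**2+13*x+40.
The remaining quadratic factors as (x+8)(x+5).

(x+5)*(x+8)*(x−1)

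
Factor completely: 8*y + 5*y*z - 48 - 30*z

(5*z + 8)*(y - 6)

Group as (5*y*z + 8*y) + (-30*z - 48) = y*(5*z + 8) - 6*(5*z + 8).
Both groups share the factor (5*z + 8).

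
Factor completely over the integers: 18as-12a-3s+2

(3s-2)(6a-1)

Group as (18as-12a) + (-3s+2) = 6a(3s-2) - (3s-2).
Both groups share the factor (3s-2).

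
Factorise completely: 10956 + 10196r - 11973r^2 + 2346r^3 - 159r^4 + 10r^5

By the rational root theorem, r = -3/5 is a root, giving the factor (5r + 3) and quotient 2r^4 - 33r^3 + 489r^2 - 2688r + 3652.
Then r = 11/2 is a root, giving the factor (2r - 11) and quotient r^3 - 11r^2 + 184r - 332.
Continuing, r = 2 is a root, so (r - 2) is a factor; dividing leaves r^2 - 9r + 166.
The quadratic r^2 - 9r + 166 has discriminant -583 < 0 and is irreducible over ℤ.

(2r - 11)(5r + 3)(r - 2)(r^2 - 9r + 166)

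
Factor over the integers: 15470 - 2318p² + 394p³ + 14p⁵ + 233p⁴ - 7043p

(2p - 5)(7p - 13)(p + 14)(p² + 7p + 17)

Among the possible rational roots, p = 5/2 is a root, giving the factor (2p - 5) and quotient 7p⁴ + 134p³ + 532p² + 171p - 3094.
Next, p = -14 is a root, giving the factor (p + 14) and quotient 7p³ + 36p² + 28p - 221.
Then p = 13/7 is a root, so (7p - 13) is a factor; dividing leaves p² + 7p + 17.
The quadratic p² + 7p + 17 has discriminant -19 < 0 and is irreducible over ℤ.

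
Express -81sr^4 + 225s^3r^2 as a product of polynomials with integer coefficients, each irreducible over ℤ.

Factor out 9sr^2, leaving 25s^2 - 9r^2, which is a difference of two squares.

9r^2s(5s - 3r)(5s + 3r)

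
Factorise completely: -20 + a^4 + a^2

Substitute u = a^2 to get a quadratic in u, then factor.
a^2 + 5 is irreducible over ℤ (always positive, so no real roots).
a^2 - 4 is a difference of squares.

(a + 2)*(a - 2)*(a^2 + 5)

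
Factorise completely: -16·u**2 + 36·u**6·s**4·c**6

4·u**2·(3·u**2·s**2·c**3 + 2)·(3·u**2·s**2·c**3 - 2)

Every term has a factor of 4·u**2; factoring it out leaves 9·u**4·s**4·c**6 - 4.
Recognize a difference of squares with the parts 3·u**2·s**2·c**3 and 2.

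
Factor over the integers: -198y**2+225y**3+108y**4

9y**2(3y-2)(4y+11)

Pull out the common factor 9y**2, then factor the remaining trinomial.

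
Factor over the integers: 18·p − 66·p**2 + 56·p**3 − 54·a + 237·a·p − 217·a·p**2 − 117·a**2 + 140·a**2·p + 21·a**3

(3·a − p)·(7·a − 7·p + 3)·(a + 8·p − 6)

Group: a·(21·a**2 − 28·a·p + 9·a + 7·p**2 − 3·p) + (8·p − 6)·(21·a**2 − 28·a·p + 9·a + 7·p**2 − 3·p); both groups contain (21·a**2 − 28·a·p + 9·a + 7·p**2 − 3·p), so (a + 8·p − 6) is a factor with cofactor 21·a**2 − 28·a·p + 9·a + 7·p**2 − 3·p.
The cofactor groups again: 21·a**2 − 28·a·p + 9·a + 7·p**2 − 3·p = 3·a·(7·a − 7·p + 3) − p·(7·a − 7·p + 3); both groups contain (7·a − 7·p + 3), giving (3·a − p)·(7·a − 7·p + 3).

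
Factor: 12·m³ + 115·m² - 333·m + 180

(3·m - 5)·(4·m - 3)·(m + 12)

Trying the rational-root candidates, m = 3/4 is a root, so (4·m - 3) is a factor; dividing leaves 3·m² + 31·m - 60.
The remaining quadratic factors as (m + 12)(3·m - 5).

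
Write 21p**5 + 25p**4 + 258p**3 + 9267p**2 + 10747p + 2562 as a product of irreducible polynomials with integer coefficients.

(3p + 1)(7p + 6)(p + 7)(p**2 − 7p + 61)

By the rational root theorem, p = −1/3 is a root, giving the factor (3p + 1) and quotient 7p**4 + 6p**3 + 84p**2 + 3061p + 2562.
Then p = −6/7 is a root, so (7p + 6) divides it; the quotient is p**3 + 12p + 427.
Then p = −7 is a root, giving the factor (p + 7) and quotient p**2 − 7p + 61.
The quadratic p**2 − 7p + 61 has discriminant −195 < 0 and is irreducible over ℤ.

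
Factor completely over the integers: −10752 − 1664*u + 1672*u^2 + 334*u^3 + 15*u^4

(3*u + 8)*(5*u − 12)*(u + 14)*(u + 8)

Trying the rational-root candidates, u = 12/5 is a root, giving the factor (5*u − 12) and quotient 3*u^3 + 74*u^2 + 512*u + 896.
Then u = −8 is a root, so (u + 8) divides it; the quotient is 3*u^2 + 50*u + 112.
The remaining quadratic factors as (u + 14)(3*u + 8).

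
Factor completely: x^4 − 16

Difference of squares twice: with A = x and B = 2, A⁴ − B⁴ = (A² − B²)(A² + B²), and A² − B² factors again.

(x + 2)(x − 2)(x^2 + 4)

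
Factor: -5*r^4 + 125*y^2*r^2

Pull out the common factor 5*r^2; 25*y^2 - r^2 is a difference of squares.

5*r^2*(5*y - r)*(5*y + r)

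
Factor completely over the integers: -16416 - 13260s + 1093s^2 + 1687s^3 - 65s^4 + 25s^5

(5s + 8)(5s + 9)(s - 3)(s^2 - 3s + 76)

Trying the rational-root candidates, s = -8/5 is a root, giving the factor (5s + 8) and quotient 5s^4 - 21s^3 + 371s^2 - 375s - 2052.
Continuing, s = 3 is a root, so (s - 3) is a factor; dividing leaves 5s^3 - 6s^2 + 353s + 684.
Next, s = -9/5 is a root, so (5s + 9) is a factor; dividing leaves s^2 - 3s + 76.
The quadratic s^2 - 3s + 76 has discriminant -295 < 0 and is irreducible over ℤ.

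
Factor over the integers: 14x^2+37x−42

Need a pair with product 14·(−42) = −588 and sum 37: that's 49 and −12.
Split the middle term: 14x^2+49x − 12x−42 = 7x(2x+7) − 6(2x+7).

(2x+7)(7x−6)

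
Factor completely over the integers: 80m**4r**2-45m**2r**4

5m**2r**2(4m+3r)(4m-3r)

Every term has a factor of 5m**2r**2. Then 16m**2-9r**2 = (4m)² − (3r)².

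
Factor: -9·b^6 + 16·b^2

-b^2·(3·b^2 + 4)·(3·b^2 - 4)

Every term has a factor of b^2; factoring it out leaves -9·b^4 + 16.
Recognize a difference of squares with the parts 4 and 3·b^2.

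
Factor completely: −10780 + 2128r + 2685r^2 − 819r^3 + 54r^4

(3r − 14)(3r − 7)(6r + 11)(r − 10)

By the rational root theorem, r = 14/3 is a root, so (3r − 14) is a factor; dividing leaves 18r^3 − 189r^2 + 13r + 770.
Continuing, r = 7/3 is a root, so (3r − 7) is a factor; dividing leaves 6r^2 − 49r − 110.
The remaining quadratic factors as (6r + 11)(r − 10).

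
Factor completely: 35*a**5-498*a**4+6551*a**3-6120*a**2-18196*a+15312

(5*a-4)*(7*a+11)*(a-2)*(a**2-13*a+174)

Trying the rational-root candidates, a = 2 is a root, so (a-2) is a factor; dividing leaves 35*a**4-428*a**3+5695*a**2+5270*a-7656.
Then a = 4/5 is a root, so (5*a-4) divides it; the quotient is 7*a**3-80*a**2+1075*a+1914.
Then a = -11/7 is a root, giving the factor (7*a+11) and quotient a**2-13*a+174.
The quadratic a**2-13*a+174 has discriminant -527 < 0 and is irreducible over ℤ.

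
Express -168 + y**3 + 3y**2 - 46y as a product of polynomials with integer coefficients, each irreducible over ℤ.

Trying the rational-root candidates, y = -4 is a root, so (y + 4) divides it; the quotient is y**2 - y - 42.
The remaining quadratic factors as (y + 6)(y - 7).

(y + 4)(y + 6)(y - 7)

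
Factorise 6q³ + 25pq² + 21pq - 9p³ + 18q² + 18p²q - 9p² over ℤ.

-(3p + 2q)(3p + q + 3)(p - 3q)

Group: p(-9p² - 9pq - 9p - 2q² - 6q) - 3q(-9p² - 9pq - 9p - 2q² - 6q); both groups contain (-9p² - 9pq - 9p - 2q² - 6q), so (p - 3q) is a factor with cofactor -9p² - 9pq - 9p - 2q² - 6q.
The cofactor groups again: -9p² - 9pq - 9p - 2q² - 6q = -3p(3p + q + 3) - 2q(3p + q + 3); both groups contain (3p + q + 3), giving -(3p + 2q)(3p + q + 3).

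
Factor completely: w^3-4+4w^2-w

Testing divisors of the constant over divisors of the leading coefficient, w = 1 is a root, giving the factor (w-1) and quotient w^2+5w+4.
The remaining quadratic factors as (w+4)(w+1).

(w+1)(w+4)(w-1)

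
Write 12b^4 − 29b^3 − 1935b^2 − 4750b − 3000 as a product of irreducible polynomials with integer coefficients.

(3b + 4)(4b + 5)(b + 10)(b − 15)

Trying the rational-root candidates, b = −4/3 is a root, giving the factor (3b + 4) and quotient 4b^3 − 15b^2 − 625b − 750.
Then b = −5/4 is a root, so (4b + 5) divides it; the quotient is b^2 − 5b − 150.
The remaining quadratic factors as (b + 10)(b − 15).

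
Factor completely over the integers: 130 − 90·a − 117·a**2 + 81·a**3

Group as (81·a**3 − 90·a) + (−117·a**2 + 130) = 9·a·(9·a**2 − 10) − 13·(9·a**2 − 10).
Both groups share the factor (9·a**2 − 10).

(9·a − 13)·(9·a**2 − 10)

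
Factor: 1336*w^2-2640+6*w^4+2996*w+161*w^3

Testing divisors of the constant over divisors of the leading coefficient, w = 2/3 is a root, so (3*w-2) is a factor; dividing leaves 2*w^3+55*w^2+482*w+1320.
Then w = -12 is a root, so (w+12) divides it; the quotient is 2*w^2+31*w+110.
The remaining quadratic factors as (w+10)(2*w+11).

(2*w+11)*(3*w-2)*(w+10)*(w+12)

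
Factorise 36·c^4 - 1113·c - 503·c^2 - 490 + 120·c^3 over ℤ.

(2·c - 7)·(3·c + 2)·(6·c + 7)·(c + 5)

Testing divisors of the constant over divisors of the leading coefficient, c = -2/3 is a root, giving the factor (3·c + 2) and quotient 12·c^3 + 32·c^2 - 189·c - 245.
Then c = -5 is a root, so (c + 5) is a factor; dividing leaves 12·c^2 - 28·c - 49.
The remaining quadratic factors as (6·c + 7)(2·c - 7).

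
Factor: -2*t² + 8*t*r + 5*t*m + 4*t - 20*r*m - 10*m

-(t - 4*r - 2)*(2*t - 5*m)

Group: -2*t*(t - 4*r - 2) + 5*m*(t - 4*r - 2); both groups contain (t - 4*r - 2).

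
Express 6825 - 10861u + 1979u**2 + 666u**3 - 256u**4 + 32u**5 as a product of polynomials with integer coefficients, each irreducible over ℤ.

By the rational root theorem, u = -13/4 is a root, giving the factor (4u + 13) and quotient 8u**4 - 90u**3 + 459u**2 - 997u + 525.
Next, u = 7/2 is a root, so (2u - 7) is a factor; dividing leaves 4u**3 - 31u**2 + 121u - 75.
Then u = 3/4 is a root, giving the factor (4u - 3) and quotient u**2 - 7u + 25.
The quadratic u**2 - 7u + 25 has discriminant -51 < 0 and is irreducible over ℤ.

(2u - 7)(4u + 13)(4u - 3)(u**2 - 7u + 25)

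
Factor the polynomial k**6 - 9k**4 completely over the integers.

k**4(k + 3)(k - 3)

Pull out the common factor k**4, leaving k**2 - 9.
Recognize a difference of squares with the parts k and 3.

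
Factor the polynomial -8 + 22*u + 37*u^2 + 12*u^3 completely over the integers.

Trying the rational-root candidates, u = -4/3 is a root, so (3*u + 4) is a factor; dividing leaves 4*u^2 + 7*u - 2.
The remaining quadratic factors as (u + 2)(4*u - 1).

(3*u + 4)*(4*u - 1)*(u + 2)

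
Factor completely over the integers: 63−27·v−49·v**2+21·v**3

(3·v−7)·(7·v**2−9)

Group as (21·v**3−27·v) + (−49·v**2+63) = 3·v·(7·v**2−9) − 7·(7·v**2−9).
Both groups share the factor (7·v**2−9).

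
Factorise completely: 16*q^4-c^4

(2*q-c)*(2*q+c)*(4*q^2+c^2)

Write as (4*q^2)² − (c^2)², then factor 4*q^2-c^2 once more.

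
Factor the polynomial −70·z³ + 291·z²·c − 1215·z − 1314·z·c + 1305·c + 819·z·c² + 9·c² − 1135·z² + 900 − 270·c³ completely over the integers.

−(10·z − 3·c − 5)·(z − 6·c + 15)·(7·z + 15·c + 12)

Group: z·(−70·z² − 129·z·c − 85·z + 45·c² + 111·c + 60) + (−6·c + 15)·(−70·z² − 129·z·c − 85·z + 45·c² + 111·c + 60); both groups contain (−70·z² − 129·z·c − 85·z + 45·c² + 111·c + 60), so (z − 6·c + 15) is a factor with cofactor −70·z² − 129·z·c − 85·z + 45·c² + 111·c + 60.
The cofactor groups again: −70·z² − 129·z·c − 85·z + 45·c² + 111·c + 60 = −7·z·(10·z − 3·c − 5) + (−15·c − 12)·(10·z − 3·c − 5); both groups contain (10·z − 3·c − 5), giving −(7·z + 15·c + 12)·(10·z − 3·c − 5).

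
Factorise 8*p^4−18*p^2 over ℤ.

Pull out the common factor 2*p^2; 4*p^2−9 is a difference of squares.

2*p^2*(2*p+3)*(2*p−3)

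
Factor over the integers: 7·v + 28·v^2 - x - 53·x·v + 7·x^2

Group: 7·x·(x - 7·v) + (-4·v - 1)·(x - 7·v); both groups contain (x - 7·v).

(7·x - 4·v - 1)·(x - 7·v)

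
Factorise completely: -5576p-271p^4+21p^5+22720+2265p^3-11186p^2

Testing divisors of the constant over divisors of the leading coefficient, p = 4/3 is a root, so (3p-4) is a factor; dividing leaves 7p^4-81p^3+647p^2-2866p-5680.
Then p = -10/7 is a root, giving the factor (7p+10) and quotient p^3-13p^2+111p-568.
Next, p = 8 is a root, giving the factor (p-8) and quotient p^2-5p+71.
The quadratic p^2-5p+71 has discriminant -259 < 0 and is irreducible over ℤ.

(3p-4)(7p+10)(p-8)(p^2-5p+71)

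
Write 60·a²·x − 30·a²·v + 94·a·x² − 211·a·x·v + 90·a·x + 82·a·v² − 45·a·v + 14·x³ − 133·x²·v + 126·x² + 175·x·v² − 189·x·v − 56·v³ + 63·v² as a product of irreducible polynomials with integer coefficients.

(2·x − v)·(5·a + 7·x − 7·v)·(6·a + x − 8·v + 9)

Group: 6·a·(10·a·x − 5·a·v + 14·x² − 21·x·v + 7·v²) + (x − 8·v + 9)·(10·a·x − 5·a·v + 14·x² − 21·x·v + 7·v²); both groups contain (10·a·x − 5·a·v + 14·x² − 21·x·v + 7·v²), so (6·a + x − 8·v + 9) is a factor with cofactor 10·a·x − 5·a·v + 14·x² − 21·x·v + 7·v².
The cofactor groups again: 10·a·x − 5·a·v + 14·x² − 21·x·v + 7·v² = 2·x·(5·a + 7·x − 7·v) − v·(5·a + 7·x − 7·v); both groups contain (5·a + 7·x − 7·v), giving (2·x − v)·(5·a + 7·x − 7·v).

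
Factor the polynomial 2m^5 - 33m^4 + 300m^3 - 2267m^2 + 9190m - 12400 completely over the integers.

Testing divisors of the constant over divisors of the leading coefficient, m = 5 is a root, so (m - 5) divides it; the quotient is 2m^4 - 23m^3 + 185m^2 - 1342m + 2480.
Continuing, m = 5/2 is a root, so (2m - 5) is a factor; dividing leaves m^3 - 9m^2 + 70m - 496.
Then m = 8 is a root, so (m - 8) divides it; the quotient is m^2 - m + 62.
The quadratic m^2 - m + 62 has discriminant -247 < 0 and is irreducible over ℤ.

(2m - 5)(m - 5)(m - 8)(m^2 - m + 62)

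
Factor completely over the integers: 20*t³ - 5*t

Pull out the common factor 5*t; 4*t² - 1 is a difference of squares.

5*t*(2*t + 1)*(2*t - 1)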